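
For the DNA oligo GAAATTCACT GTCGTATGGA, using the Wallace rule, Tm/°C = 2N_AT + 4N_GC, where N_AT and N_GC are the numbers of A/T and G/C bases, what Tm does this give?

56°C

Counting bases: T=6, A=6, G=5, C=3
A+T = 12, G+C = 8
Tm = 4·8 + 2·12 = 32 + 24 = 56°C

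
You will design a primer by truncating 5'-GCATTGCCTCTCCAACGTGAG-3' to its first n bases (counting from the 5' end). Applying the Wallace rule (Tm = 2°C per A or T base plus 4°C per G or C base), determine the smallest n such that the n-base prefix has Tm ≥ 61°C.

n = 20

First 19 bases: GCATTGCCTCTCCAACGTG → Tm = 60°C (< 61°C)
First 20 bases: GCATTGCCTCTCCAACGTGA → Tm = 62°C (≥ 61°C)
Each additional base adds 2°C (A/T) or 4°C (G/C), so Tm is non-decreasing in n; n = 20 is the first length to reach 61°C.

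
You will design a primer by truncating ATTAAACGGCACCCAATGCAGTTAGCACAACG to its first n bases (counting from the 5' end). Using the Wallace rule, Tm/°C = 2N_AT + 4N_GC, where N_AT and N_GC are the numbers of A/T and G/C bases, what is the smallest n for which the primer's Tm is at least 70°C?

n = 25

First 24 bases: ATTAAACGGCACCCAATGCAGTTA → Tm = 68°C (< 70°C)
First 25 bases: ATTAAACGGCACCCAATGCAGTTAG → Tm = 72°C (≥ 70°C)
Each additional base adds 2°C (A/T) or 4°C (G/C), so Tm is non-decreasing in n; n = 25 is the first length to reach 70°C.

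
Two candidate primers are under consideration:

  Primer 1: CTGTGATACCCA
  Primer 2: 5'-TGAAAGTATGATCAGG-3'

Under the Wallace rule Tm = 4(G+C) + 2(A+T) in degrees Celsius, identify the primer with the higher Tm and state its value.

Primer 1: A+T=6, G+C=6 → Tm = 2(6)+4(6) = 36°C
Primer 2: A+T=10, G+C=6 → Tm = 2(10)+4(6) = 44°C
36°C vs 44°C → primer 2 is higher.

Primer 2, 44°C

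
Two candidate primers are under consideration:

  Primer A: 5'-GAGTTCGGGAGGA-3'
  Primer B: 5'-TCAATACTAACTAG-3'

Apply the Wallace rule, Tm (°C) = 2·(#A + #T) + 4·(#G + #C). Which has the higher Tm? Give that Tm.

Primer A: A+T=5, G+C=8 → Tm = 2(5)+4(8) = 42°C
Primer B: A+T=10, G+C=4 → Tm = 2(10)+4(4) = 36°C
42°C vs 36°C → primer A is higher.

Primer A, 42°C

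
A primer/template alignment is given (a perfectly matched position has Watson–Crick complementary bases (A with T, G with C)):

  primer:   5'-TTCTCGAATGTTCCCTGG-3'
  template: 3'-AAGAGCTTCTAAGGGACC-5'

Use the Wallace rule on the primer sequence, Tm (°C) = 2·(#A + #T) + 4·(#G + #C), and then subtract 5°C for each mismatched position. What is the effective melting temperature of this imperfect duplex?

44°C

Primer base counts: A=2, T=7, G=4, C=5 → A+T=9, G+C=9
Perfect-match Tm = 2(9) + 4(9) = 18 + 36 = 54°C
Mismatches (positions where the bases are not complementary): 2 (at positions 9, 10)
Effective Tm = 54 − 2×5 = 54 − 10 = 44°C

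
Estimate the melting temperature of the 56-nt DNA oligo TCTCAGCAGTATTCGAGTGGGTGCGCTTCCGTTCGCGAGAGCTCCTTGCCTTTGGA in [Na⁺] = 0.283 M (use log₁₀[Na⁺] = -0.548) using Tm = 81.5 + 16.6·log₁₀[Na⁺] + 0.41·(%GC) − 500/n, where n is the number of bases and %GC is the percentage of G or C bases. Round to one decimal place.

Length n = 56. Base counts: A=7, T=17, C=15, G=17
G+C = 32, so %GC = 32/56 × 100 = 57.143%
Salt term: 16.6 × (-0.548) = -9.097
GC term: 0.41 × 57.143 = 23.429; length term: −500/56 = −8.929
Tm = 81.5 + (-9.097) + 23.429 − 8.929 = 86.903 → 86.9°C

86.9°C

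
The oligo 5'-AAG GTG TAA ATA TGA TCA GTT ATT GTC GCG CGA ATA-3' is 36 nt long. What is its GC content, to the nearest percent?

Scanning the sequence gives A=12, C=4, T=11, G=9.
G+C = 9 + 4 = 13 out of 36 bases
%GC = 13/36 × 100 = 36.11% ≈ 36%

36%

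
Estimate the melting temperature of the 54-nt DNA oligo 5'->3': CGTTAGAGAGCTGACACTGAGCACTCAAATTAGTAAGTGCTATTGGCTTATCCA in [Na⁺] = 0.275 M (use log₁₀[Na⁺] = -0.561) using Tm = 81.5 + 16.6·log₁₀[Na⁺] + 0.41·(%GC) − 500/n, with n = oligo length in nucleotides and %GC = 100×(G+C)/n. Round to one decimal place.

Length n = 54. Counting bases: C=11, G=12, A=16, T=15
G+C = 23, so %GC = 23/54 × 100 = 42.593%
Salt term: 16.6 × (-0.561) = -9.313
GC term: 0.41 × 42.593 = 17.463; length term: −500/54 = −9.259
Tm = 81.5 + (-9.313) + 17.463 − 9.259 = 80.391 → 80.4°C

80.4°C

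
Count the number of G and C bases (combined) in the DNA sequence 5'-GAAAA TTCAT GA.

3

Counting bases: A=6, T=3, G=2, C=1
Total G or C: 2 + 1 = 3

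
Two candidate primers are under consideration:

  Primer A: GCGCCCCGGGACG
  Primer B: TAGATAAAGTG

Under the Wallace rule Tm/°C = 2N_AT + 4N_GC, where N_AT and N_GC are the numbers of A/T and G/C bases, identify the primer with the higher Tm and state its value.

Primer A: A+T=1, G+C=12 → Tm = 2(1)+4(12) = 50°C
Primer B: A+T=8, G+C=3 → Tm = 2(8)+4(3) = 28°C
50°C vs 28°C → primer A is higher.

Primer A, 50°C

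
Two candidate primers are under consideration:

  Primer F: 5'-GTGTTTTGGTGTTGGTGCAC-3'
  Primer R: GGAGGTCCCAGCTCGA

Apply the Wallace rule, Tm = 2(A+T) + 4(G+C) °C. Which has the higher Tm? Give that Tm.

Primer F, 60°C

Primer F: A+T=10, G+C=10 → Tm = 2(10)+4(10) = 60°C
Primer R: A+T=5, G+C=11 → Tm = 2(5)+4(11) = 54°C
60°C vs 54°C → primer F is higher.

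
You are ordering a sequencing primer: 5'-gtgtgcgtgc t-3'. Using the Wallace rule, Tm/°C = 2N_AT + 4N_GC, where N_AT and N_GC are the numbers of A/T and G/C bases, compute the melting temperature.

36°C

Scanning the sequence gives G=5, A=0, T=4, C=2.
So N_AT = 4 and N_GC = 7.
Tm = 2×4 + 4×7 = 36°C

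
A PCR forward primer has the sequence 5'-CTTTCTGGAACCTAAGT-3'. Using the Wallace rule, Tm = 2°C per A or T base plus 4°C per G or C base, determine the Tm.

Counting bases: G=3, A=4, T=6, C=4
So N_AT = 10 and N_GC = 7.
Tm = 2(10) + 4(7) = 20 + 28 = 48°C

48°C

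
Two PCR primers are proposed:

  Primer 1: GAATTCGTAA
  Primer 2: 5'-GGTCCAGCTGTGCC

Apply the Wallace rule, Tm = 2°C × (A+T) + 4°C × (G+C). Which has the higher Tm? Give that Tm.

Primer 2, 48°C

Primer 1: A+T=7, G+C=3 → Tm = 2(7)+4(3) = 26°C
Primer 2: A+T=4, G+C=10 → Tm = 2(4)+4(10) = 48°C
26°C vs 48°C → primer 2 is higher.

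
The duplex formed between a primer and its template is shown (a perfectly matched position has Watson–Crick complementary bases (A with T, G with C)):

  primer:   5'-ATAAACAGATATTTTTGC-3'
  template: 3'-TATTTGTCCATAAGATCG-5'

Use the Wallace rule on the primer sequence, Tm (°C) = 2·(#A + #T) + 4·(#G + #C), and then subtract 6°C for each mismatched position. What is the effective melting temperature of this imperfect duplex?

26°C

Primer base counts: A=7, T=7, G=2, C=2 → A+T=14, G+C=4
Perfect-match Tm = 2(14) + 4(4) = 28 + 16 = 44°C
Mismatches (positions where the bases are not complementary): 3 (at positions 9, 14, 16)
Effective Tm = 44 − 3×6 = 44 − 18 = 26°C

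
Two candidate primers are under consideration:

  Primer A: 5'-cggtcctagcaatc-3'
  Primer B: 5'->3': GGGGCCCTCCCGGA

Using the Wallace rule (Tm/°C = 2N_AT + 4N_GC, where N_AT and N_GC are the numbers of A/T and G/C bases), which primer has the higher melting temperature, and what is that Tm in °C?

Primer A: A+T=6, G+C=8 → Tm = 2(6)+4(8) = 44°C
Primer B: A+T=2, G+C=12 → Tm = 2(2)+4(12) = 52°C
44°C vs 52°C → primer B is higher.

Primer B, 52°C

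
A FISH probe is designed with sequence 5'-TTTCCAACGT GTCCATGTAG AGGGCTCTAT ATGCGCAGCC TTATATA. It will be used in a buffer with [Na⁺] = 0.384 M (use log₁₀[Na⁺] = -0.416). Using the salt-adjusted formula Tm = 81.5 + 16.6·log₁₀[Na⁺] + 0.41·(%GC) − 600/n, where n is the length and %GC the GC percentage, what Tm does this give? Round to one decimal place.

Length n = 47. C=11, T=15, A=11, G=10
G+C = 21, so %GC = 21/47 × 100 = 44.681%
Salt term: 16.6 × (-0.416) = -6.906
GC term: 0.41 × 44.681 = 18.319; length term: −600/47 = −12.766
Tm = 81.5 + (-6.906) + 18.319 − 12.766 = 80.147 → 80.1°C

80.1°C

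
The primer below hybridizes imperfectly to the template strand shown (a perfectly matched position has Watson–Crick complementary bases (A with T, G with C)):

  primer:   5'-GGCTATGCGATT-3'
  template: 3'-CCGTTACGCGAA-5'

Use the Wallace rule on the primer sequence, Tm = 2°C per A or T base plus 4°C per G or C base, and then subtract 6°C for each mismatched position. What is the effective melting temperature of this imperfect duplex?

Primer base counts: A=2, T=4, G=4, C=2 → A+T=6, G+C=6
Perfect-match Tm = 2(6) + 4(6) = 12 + 24 = 36°C
Mismatches (positions where the bases are not complementary): 2 (at positions 4, 10)
Effective Tm = 36 − 2×6 = 36 − 12 = 24°C

24°C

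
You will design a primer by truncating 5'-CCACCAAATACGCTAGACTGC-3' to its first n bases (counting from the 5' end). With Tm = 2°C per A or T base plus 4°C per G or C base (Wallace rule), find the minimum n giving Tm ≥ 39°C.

n = 13

First 12 bases: CCACCAAATACG → Tm = 36°C (< 39°C)
First 13 bases: CCACCAAATACGC → Tm = 40°C (≥ 39°C)
Since every base adds ≥2°C, Tm only increases with n, so the threshold is first crossed at n = 13.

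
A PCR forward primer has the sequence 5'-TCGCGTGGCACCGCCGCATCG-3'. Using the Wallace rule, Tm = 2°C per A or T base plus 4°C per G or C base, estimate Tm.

74°C

A=2, T=3, C=9, G=7
So N_AT = 5 and N_GC = 16.
Tm = 4·16 + 2·5 = 64 + 10 = 74°C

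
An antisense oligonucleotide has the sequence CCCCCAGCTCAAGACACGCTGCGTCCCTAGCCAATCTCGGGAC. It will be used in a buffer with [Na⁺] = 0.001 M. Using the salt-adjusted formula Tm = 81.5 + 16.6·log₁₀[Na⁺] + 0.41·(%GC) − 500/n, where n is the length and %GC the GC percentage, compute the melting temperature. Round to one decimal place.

Length n = 43. G=9, C=19, A=9, T=6
G+C = 28, so %GC = 28/43 × 100 = 65.116%
Salt term: 16.6 × (-3) = -49.8
GC term: 0.41 × 65.116 = 26.698; length term: −500/43 = −11.628
Tm = 81.5 + (-49.8) + 26.698 − 11.628 = 46.77 → 46.8°C

46.8°C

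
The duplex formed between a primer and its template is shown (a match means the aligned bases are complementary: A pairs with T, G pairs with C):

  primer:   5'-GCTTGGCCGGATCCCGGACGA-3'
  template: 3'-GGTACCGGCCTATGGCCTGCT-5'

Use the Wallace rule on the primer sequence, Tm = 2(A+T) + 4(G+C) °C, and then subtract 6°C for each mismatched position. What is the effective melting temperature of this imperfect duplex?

54°C

Primer base counts: A=3, T=3, G=8, C=7 → A+T=6, G+C=15
Perfect-match Tm = 2(6) + 4(15) = 12 + 60 = 72°C
Mismatches (positions where the bases are not complementary): 3 (at positions 1, 3, 13)
Effective Tm = 72 − 3×6 = 72 − 18 = 54°C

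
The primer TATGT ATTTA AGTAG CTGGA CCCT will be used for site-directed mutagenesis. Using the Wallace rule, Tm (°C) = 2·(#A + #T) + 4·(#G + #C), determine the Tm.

66°C

Scanning the sequence gives A=6, C=4, T=9, G=5.
A+T = 15, G+C = 9
Tm = 2×15 + 4×9 = 66°C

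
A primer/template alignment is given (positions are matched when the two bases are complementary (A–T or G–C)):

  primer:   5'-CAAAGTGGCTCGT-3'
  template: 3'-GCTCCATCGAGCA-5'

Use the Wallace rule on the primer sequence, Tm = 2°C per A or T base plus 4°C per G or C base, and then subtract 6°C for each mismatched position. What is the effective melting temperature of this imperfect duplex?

22°C

Primer base counts: A=3, T=3, G=4, C=3 → A+T=6, G+C=7
Perfect-match Tm = 2(6) + 4(7) = 12 + 28 = 40°C
Mismatches (positions where the bases are not complementary): 3 (at positions 2, 4, 7)
Effective Tm = 40 − 3×6 = 40 − 18 = 22°C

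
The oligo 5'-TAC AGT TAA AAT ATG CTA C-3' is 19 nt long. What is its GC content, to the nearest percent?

26%

Base counts: T=6, G=2, C=3, A=8
G+C = 2 + 3 = 5 out of 19 bases
%GC = 5/19 × 100 = 26.32% ≈ 26%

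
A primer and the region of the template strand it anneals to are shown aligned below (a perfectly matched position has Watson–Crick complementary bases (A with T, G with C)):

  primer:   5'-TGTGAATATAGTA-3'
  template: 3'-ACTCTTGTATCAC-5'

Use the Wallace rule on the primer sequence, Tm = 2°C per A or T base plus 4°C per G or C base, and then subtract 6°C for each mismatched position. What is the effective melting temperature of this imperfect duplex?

14°C

Primer base counts: A=5, T=5, G=3, C=0 → A+T=10, G+C=3
Perfect-match Tm = 2(10) + 4(3) = 20 + 12 = 32°C
Mismatches (positions where the bases are not complementary): 3 (at positions 3, 7, 13)
Effective Tm = 32 − 3×6 = 32 − 18 = 14°C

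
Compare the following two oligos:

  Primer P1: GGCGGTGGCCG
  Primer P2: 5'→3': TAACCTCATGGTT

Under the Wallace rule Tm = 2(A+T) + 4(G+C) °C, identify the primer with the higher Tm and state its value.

Primer P1, 42°C

Primer P1: A+T=1, G+C=10 → Tm = 2(1)+4(10) = 42°C
Primer P2: A+T=8, G+C=5 → Tm = 2(8)+4(5) = 36°C
42°C vs 36°C → primer P1 is higher.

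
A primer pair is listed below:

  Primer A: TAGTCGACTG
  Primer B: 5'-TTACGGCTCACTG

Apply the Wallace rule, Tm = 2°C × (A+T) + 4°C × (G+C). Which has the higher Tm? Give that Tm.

Primer A: A+T=5, G+C=5 → Tm = 2(5)+4(5) = 30°C
Primer B: A+T=6, G+C=7 → Tm = 2(6)+4(7) = 40°C
30°C vs 40°C → primer B is higher.

Primer B, 40°C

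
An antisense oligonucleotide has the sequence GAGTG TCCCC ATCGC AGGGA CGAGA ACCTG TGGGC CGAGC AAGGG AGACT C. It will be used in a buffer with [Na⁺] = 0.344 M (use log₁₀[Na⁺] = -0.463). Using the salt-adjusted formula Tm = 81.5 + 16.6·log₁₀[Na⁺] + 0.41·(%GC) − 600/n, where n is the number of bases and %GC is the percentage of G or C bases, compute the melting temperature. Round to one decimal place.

Length n = 51. Scanning the sequence gives T=6, G=19, A=12, C=14.
G+C = 33, so %GC = 33/51 × 100 = 64.706%
Salt term: 16.6 × (-0.463) = -7.686
GC term: 0.41 × 64.706 = 26.529; length term: −600/51 = −11.765
Tm = 81.5 + (-7.686) + 26.529 − 11.765 = 88.578 → 88.6°C

88.6°C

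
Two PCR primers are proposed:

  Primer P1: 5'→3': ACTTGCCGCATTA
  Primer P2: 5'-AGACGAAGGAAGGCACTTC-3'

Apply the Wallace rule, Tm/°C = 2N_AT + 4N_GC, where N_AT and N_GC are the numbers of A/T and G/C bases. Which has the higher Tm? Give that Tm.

Primer P1: A+T=7, G+C=6 → Tm = 2(7)+4(6) = 38°C
Primer P2: A+T=9, G+C=10 → Tm = 2(9)+4(10) = 58°C
38°C vs 58°C → primer P2 is higher.

Primer P2, 58°C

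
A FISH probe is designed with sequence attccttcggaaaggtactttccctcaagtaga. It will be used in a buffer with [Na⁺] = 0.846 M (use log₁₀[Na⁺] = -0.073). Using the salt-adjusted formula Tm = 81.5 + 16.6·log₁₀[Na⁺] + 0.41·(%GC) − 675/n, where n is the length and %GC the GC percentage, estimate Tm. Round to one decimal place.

77.2°C

Length n = 33. Base counts: G=6, A=9, T=10, C=8
G+C = 14, so %GC = 14/33 × 100 = 42.424%
Salt term: 16.6 × (-0.073) = -1.212
GC term: 0.41 × 42.424 = 17.394; length term: −675/33 = −20.455
Tm = 81.5 + (-1.212) + 17.394 − 20.455 = 77.227 → 77.2°C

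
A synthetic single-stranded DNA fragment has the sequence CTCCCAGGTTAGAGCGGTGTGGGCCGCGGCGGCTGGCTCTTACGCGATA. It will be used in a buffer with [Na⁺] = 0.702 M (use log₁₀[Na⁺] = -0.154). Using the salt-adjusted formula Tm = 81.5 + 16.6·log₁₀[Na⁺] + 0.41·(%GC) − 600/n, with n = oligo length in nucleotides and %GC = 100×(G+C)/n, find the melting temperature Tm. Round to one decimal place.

Length n = 49. Base counts: C=14, T=10, A=6, G=19
G+C = 33, so %GC = 33/49 × 100 = 67.347%
Salt term: 16.6 × (-0.154) = -2.556
GC term: 0.41 × 67.347 = 27.612; length term: −600/49 = −12.245
Tm = 81.5 + (-2.556) + 27.612 − 12.245 = 94.311 → 94.3°C

94.3°C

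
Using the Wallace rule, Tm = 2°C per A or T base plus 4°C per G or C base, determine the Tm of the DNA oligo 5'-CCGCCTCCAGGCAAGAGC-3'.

62°C

Scanning the sequence gives G=5, T=1, C=8, A=4.
So N_AT = 5 and N_GC = 13.
Tm = 2×5 + 4×13 = 62°C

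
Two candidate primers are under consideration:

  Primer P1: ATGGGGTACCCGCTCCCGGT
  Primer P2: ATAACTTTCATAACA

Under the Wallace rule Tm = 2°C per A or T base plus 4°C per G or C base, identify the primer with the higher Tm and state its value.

Primer P1, 68°C

Primer P1: A+T=6, G+C=14 → Tm = 2(6)+4(14) = 68°C
Primer P2: A+T=12, G+C=3 → Tm = 2(12)+4(3) = 36°C
68°C vs 36°C → primer P1 is higher.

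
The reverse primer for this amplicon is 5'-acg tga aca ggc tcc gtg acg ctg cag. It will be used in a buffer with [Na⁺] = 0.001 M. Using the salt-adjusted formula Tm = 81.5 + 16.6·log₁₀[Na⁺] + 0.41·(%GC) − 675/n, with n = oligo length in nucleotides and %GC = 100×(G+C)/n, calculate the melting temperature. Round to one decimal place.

32.5°C

Length n = 27. Scanning the sequence gives G=9, A=6, T=4, C=8.
G+C = 17, so %GC = 17/27 × 100 = 62.963%
Salt term: 16.6 × (-3) = -49.8
GC term: 0.41 × 62.963 = 25.815; length term: −675/27 = −25
Tm = 81.5 + (-49.8) + 25.815 − 25 = 32.515 → 32.5°C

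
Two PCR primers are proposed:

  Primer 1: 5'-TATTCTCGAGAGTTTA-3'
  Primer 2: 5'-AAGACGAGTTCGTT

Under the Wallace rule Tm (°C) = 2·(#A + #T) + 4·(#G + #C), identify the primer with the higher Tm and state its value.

Primer 1: A+T=11, G+C=5 → Tm = 2(11)+4(5) = 42°C
Primer 2: A+T=8, G+C=6 → Tm = 2(8)+4(6) = 40°C
42°C vs 40°C → primer 1 is higher.

Primer 1, 42°C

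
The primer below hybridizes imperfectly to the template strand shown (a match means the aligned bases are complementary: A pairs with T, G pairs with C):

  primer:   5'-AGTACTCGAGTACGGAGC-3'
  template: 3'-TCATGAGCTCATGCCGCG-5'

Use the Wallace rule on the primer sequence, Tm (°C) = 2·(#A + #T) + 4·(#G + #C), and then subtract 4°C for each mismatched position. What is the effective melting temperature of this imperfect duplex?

Primer base counts: A=5, T=3, G=6, C=4 → A+T=8, G+C=10
Perfect-match Tm = 2(8) + 4(10) = 16 + 40 = 56°C
Mismatches (positions where the bases are not complementary): 1 (at position 16)
Effective Tm = 56 − 1×4 = 56 − 4 = 52°C

52°C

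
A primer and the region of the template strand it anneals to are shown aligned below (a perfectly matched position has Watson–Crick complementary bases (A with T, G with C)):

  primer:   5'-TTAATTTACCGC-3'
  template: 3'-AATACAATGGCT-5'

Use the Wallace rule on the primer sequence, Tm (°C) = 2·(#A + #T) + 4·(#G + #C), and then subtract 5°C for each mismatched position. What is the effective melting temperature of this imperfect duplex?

17°C

Primer base counts: A=3, T=5, G=1, C=3 → A+T=8, G+C=4
Perfect-match Tm = 2(8) + 4(4) = 16 + 16 = 32°C
Mismatches (positions where the bases are not complementary): 3 (at positions 4, 5, 12)
Effective Tm = 32 − 3×5 = 32 − 15 = 17°C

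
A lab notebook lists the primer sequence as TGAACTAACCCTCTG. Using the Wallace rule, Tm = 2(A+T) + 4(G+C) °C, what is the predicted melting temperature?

Counting bases: C=5, T=4, A=4, G=2
A+T = 8, G+C = 7
Tm = 2×8 + 4×7 = 44°C

44°C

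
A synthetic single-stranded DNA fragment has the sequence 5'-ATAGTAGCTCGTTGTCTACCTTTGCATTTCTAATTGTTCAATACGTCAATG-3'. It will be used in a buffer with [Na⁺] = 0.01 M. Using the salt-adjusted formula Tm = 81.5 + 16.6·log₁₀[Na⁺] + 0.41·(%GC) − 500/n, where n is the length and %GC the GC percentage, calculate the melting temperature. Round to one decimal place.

53.0°C

Length n = 51. Scanning the sequence gives G=8, C=10, A=12, T=21.
G+C = 18, so %GC = 18/51 × 100 = 35.294%
Salt term: 16.6 × (-2) = -33.2
GC term: 0.41 × 35.294 = 14.471; length term: −500/51 = −9.804
Tm = 81.5 + (-33.2) + 14.471 − 9.804 = 52.967 → 53.0°C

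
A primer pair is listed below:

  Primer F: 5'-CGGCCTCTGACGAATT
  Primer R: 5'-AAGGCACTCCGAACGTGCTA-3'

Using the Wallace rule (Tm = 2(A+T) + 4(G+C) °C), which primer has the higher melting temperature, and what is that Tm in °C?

Primer R, 62°C

Primer F: A+T=7, G+C=9 → Tm = 2(7)+4(9) = 50°C
Primer R: A+T=9, G+C=11 → Tm = 2(9)+4(11) = 62°C
50°C vs 62°C → primer R is higher.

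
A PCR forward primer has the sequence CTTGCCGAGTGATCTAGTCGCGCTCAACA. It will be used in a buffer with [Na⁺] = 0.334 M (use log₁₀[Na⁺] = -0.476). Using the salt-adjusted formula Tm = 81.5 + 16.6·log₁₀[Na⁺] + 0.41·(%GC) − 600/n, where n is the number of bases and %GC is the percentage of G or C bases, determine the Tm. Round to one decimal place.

Length n = 29. Base counts: T=7, C=9, A=6, G=7
G+C = 16, so %GC = 16/29 × 100 = 55.172%
Salt term: 16.6 × (-0.476) = -7.902
GC term: 0.41 × 55.172 = 22.621; length term: −600/29 = −20.69
Tm = 81.5 + (-7.902) + 22.621 − 20.69 = 75.529 → 75.5°C

75.5°C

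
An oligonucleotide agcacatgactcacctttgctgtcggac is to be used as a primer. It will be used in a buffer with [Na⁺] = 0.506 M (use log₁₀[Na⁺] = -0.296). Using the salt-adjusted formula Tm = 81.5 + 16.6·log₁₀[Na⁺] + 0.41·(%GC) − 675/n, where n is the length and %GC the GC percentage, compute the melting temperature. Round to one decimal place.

74.4°C

Length n = 28. Scanning the sequence gives T=7, A=6, G=6, C=9.
G+C = 15, so %GC = 15/28 × 100 = 53.571%
Salt term: 16.6 × (-0.296) = -4.914
GC term: 0.41 × 53.571 = 21.964; length term: −675/28 = −24.107
Tm = 81.5 + (-4.914) + 21.964 − 24.107 = 74.443 → 74.4°C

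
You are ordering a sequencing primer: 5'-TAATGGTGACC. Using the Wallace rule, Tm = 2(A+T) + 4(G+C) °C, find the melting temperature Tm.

32°C

Counting bases: C=2, T=3, G=3, A=3
So N_AT = 6 and N_GC = 5.
Tm = 2×6 + 4×5 = 32°C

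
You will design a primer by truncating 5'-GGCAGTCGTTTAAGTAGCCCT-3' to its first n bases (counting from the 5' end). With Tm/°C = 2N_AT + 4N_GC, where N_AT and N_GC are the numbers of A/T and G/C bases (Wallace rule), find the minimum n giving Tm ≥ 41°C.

n = 14

First 13 bases: GGCAGTCGTTTAA → Tm = 38°C (< 41°C)
First 14 bases: GGCAGTCGTTTAAG → Tm = 42°C (≥ 41°C)
Each additional base adds 2°C (A/T) or 4°C (G/C), so Tm is non-decreasing in n; n = 14 is the first length to reach 41°C.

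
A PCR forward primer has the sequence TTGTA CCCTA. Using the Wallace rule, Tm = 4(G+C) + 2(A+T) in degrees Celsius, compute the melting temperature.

Base counts: C=3, A=2, T=4, G=1
So N_AT = 6 and N_GC = 4.
Tm = 4·4 + 2·6 = 16 + 12 = 28°C

28°C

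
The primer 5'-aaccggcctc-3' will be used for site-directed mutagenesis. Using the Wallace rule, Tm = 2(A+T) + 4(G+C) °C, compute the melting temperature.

Counting bases: G=2, T=1, C=5, A=2
So N_AT = 3 and N_GC = 7.
Tm = 4·7 + 2·3 = 28 + 6 = 34°C

34°C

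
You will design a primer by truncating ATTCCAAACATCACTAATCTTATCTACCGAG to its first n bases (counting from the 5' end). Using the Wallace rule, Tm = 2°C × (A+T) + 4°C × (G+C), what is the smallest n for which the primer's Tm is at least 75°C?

n = 29

First 28 bases: ATTCCAAACATCACTAATCTTATCTACC → Tm = 74°C (< 75°C)
First 29 bases: ATTCCAAACATCACTAATCTTATCTACCG → Tm = 78°C (≥ 75°C)
Since every base adds ≥2°C, Tm only increases with n, so the threshold is first crossed at n = 29.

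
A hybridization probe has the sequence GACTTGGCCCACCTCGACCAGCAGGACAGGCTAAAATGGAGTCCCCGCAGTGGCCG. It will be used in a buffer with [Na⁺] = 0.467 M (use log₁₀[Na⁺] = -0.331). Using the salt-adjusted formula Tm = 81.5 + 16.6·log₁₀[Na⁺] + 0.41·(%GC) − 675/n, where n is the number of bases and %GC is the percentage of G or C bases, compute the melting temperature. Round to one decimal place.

Length n = 56. Base counts: T=7, C=19, G=17, A=13
G+C = 36, so %GC = 36/56 × 100 = 64.286%
Salt term: 16.6 × (-0.331) = -5.495
GC term: 0.41 × 64.286 = 26.357; length term: −675/56 = −12.054
Tm = 81.5 + (-5.495) + 26.357 − 12.054 = 90.308 → 90.3°C

90.3°C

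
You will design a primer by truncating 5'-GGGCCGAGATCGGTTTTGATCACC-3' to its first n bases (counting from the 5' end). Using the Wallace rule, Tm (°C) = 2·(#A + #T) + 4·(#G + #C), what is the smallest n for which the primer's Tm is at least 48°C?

n = 14

First 13 bases: GGGCCGAGATCGG → Tm = 46°C (< 48°C)
First 14 bases: GGGCCGAGATCGGT → Tm = 48°C (≥ 48°C)
Since every base adds ≥2°C, Tm only increases with n, so the threshold is first crossed at n = 14.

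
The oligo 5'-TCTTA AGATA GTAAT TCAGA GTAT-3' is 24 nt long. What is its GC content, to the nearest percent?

25%

Scanning the sequence gives C=2, T=9, G=4, A=9.
G+C = 4 + 2 = 6 out of 24 bases
%GC = 6/24 × 100 = 25% ≈ 25%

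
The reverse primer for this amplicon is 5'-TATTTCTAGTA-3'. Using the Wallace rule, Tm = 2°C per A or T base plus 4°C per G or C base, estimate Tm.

Scanning the sequence gives C=1, G=1, T=6, A=3.
AT pairs contribute 9, GC pairs contribute 2.
Tm = 2(9) + 4(2) = 18 + 8 = 26°C

26°C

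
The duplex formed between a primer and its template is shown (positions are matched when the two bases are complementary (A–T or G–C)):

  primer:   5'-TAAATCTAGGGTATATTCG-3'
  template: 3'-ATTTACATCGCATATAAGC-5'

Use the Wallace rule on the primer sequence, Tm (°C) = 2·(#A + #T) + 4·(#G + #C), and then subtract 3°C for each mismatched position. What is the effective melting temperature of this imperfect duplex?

44°C

Primer base counts: A=6, T=7, G=4, C=2 → A+T=13, G+C=6
Perfect-match Tm = 2(13) + 4(6) = 26 + 24 = 50°C
Mismatches (positions where the bases are not complementary): 2 (at positions 6, 10)
Effective Tm = 50 − 2×3 = 50 − 6 = 44°C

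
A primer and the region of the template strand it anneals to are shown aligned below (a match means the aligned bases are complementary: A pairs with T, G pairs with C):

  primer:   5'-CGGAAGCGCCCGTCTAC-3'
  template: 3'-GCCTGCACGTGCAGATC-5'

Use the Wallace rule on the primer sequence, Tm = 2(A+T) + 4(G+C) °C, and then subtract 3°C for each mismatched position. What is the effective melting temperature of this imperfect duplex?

Primer base counts: A=3, T=2, G=5, C=7 → A+T=5, G+C=12
Perfect-match Tm = 2(5) + 4(12) = 10 + 48 = 58°C
Mismatches (positions where the bases are not complementary): 4 (at positions 5, 7, 10, 17)
Effective Tm = 58 − 4×3 = 58 − 12 = 46°C

46°C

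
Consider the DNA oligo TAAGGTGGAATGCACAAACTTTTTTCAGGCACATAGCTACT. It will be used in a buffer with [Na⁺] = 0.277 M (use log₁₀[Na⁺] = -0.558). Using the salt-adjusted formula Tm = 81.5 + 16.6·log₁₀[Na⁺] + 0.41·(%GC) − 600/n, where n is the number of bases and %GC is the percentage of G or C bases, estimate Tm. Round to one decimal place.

Length n = 41. Base counts: A=13, G=8, C=8, T=12
G+C = 16, so %GC = 16/41 × 100 = 39.024%
Salt term: 16.6 × (-0.558) = -9.263
GC term: 0.41 × 39.024 = 16; length term: −600/41 = −14.634
Tm = 81.5 + (-9.263) + 16 − 14.634 = 73.603 → 73.6°C

73.6°C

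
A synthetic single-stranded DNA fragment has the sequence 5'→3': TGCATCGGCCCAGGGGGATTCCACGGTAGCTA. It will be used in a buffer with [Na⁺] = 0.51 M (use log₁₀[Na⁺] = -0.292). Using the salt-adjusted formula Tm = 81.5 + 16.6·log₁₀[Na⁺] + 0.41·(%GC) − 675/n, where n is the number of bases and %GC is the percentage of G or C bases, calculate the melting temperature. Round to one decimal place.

81.2°C

Length n = 32. C=9, A=6, T=6, G=11
G+C = 20, so %GC = 20/32 × 100 = 62.5%
Salt term: 16.6 × (-0.292) = -4.847
GC term: 0.41 × 62.5 = 25.625; length term: −675/32 = −21.094
Tm = 81.5 + (-4.847) + 25.625 − 21.094 = 81.184 → 81.2°C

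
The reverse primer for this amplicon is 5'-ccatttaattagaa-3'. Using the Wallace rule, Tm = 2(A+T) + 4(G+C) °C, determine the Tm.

34°C

Counting bases: A=6, C=2, G=1, T=5
A+T = 11, G+C = 3
Tm = 4·3 + 2·11 = 12 + 22 = 34°C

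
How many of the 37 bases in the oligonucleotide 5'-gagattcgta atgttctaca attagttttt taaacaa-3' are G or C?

9

Scanning the sequence gives T=15, A=13, C=4, G=5.
Total G or C: 5 + 4 = 9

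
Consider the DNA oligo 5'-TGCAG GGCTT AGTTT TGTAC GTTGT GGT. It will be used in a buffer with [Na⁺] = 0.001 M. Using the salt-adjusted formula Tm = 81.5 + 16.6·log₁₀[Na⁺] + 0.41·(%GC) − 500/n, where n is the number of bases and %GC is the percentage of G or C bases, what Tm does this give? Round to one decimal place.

32.9°C

Length n = 28. C=3, G=10, T=12, A=3
G+C = 13, so %GC = 13/28 × 100 = 46.429%
Salt term: 16.6 × (-3) = -49.8
GC term: 0.41 × 46.429 = 19.036; length term: −500/28 = −17.857
Tm = 81.5 + (-49.8) + 19.036 − 17.857 = 32.879 → 32.9°C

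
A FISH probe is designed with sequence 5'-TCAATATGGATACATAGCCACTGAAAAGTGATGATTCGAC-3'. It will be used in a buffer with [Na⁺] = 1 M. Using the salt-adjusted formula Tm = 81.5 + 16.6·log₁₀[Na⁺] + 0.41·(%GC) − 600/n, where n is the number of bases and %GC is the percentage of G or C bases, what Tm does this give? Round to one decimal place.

81.9°C

Length n = 40. G=8, A=15, C=7, T=10
G+C = 15, so %GC = 15/40 × 100 = 37.5%
Salt term: 16.6 × (0) = 0
GC term: 0.41 × 37.5 = 15.375; length term: −600/40 = −15
Tm = 81.5 + (0) + 15.375 − 15 = 81.875 → 81.9°C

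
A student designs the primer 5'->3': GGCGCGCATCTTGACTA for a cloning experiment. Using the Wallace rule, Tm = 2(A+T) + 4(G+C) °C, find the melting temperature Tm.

Counting bases: T=4, A=3, G=5, C=5
So N_AT = 7 and N_GC = 10.
Tm = 4·10 + 2·7 = 40 + 14 = 54°C

54°C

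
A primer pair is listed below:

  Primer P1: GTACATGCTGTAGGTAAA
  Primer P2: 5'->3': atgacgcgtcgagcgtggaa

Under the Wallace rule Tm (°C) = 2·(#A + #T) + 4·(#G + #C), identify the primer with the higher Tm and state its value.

Primer P1: A+T=11, G+C=7 → Tm = 2(11)+4(7) = 50°C
Primer P2: A+T=8, G+C=12 → Tm = 2(8)+4(12) = 64°C
50°C vs 64°C → primer P2 is higher.

Primer P2, 64°C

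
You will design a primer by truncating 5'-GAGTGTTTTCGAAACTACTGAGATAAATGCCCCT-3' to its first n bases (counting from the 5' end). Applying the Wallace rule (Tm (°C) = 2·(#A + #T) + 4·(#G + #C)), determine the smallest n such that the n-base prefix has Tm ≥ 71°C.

n = 27

First 26 bases: GAGTGTTTTCGAAACTACTGAGATAA → Tm = 70°C (< 71°C)
First 27 bases: GAGTGTTTTCGAAACTACTGAGATAAA → Tm = 72°C (≥ 71°C)
Each additional base adds 2°C (A/T) or 4°C (G/C), so Tm is non-decreasing in n; n = 27 is the first length to reach 71°C.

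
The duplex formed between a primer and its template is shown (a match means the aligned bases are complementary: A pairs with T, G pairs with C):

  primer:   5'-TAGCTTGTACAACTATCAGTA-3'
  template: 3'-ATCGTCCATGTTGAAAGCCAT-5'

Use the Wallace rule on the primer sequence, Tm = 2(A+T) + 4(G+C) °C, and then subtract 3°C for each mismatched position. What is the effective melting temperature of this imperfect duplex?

44°C

Primer base counts: A=7, T=7, G=3, C=4 → A+T=14, G+C=7
Perfect-match Tm = 2(14) + 4(7) = 28 + 28 = 56°C
Mismatches (positions where the bases are not complementary): 4 (at positions 5, 6, 15, 18)
Effective Tm = 56 − 4×3 = 56 − 12 = 44°C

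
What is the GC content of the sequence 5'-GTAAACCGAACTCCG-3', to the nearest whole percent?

Base counts: A=5, T=2, C=5, G=3
G+C = 3 + 5 = 8 out of 15 bases
%GC = 8/15 × 100 = 53.33% ≈ 53%

53%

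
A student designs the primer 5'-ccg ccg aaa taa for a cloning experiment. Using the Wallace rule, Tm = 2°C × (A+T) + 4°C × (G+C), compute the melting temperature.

A=5, G=2, C=4, T=1
So N_AT = 6 and N_GC = 6.
Tm = 2(6) + 4(6) = 12 + 24 = 36°C

36°C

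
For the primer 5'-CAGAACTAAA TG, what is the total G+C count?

4

Scanning the sequence gives C=2, G=2, T=2, A=6.
Total G or C: 2 + 2 = 4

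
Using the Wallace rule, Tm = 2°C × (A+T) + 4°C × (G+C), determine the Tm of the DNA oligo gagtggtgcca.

Base counts: A=2, G=5, T=2, C=2
A+T = 4, G+C = 7
Tm = 2(4) + 4(7) = 8 + 28 = 36°C

36°C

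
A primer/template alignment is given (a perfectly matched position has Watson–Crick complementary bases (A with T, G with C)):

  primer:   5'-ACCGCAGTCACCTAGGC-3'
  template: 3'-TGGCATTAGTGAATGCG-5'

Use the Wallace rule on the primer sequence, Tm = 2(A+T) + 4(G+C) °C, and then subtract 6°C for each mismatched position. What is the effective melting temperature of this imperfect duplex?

32°C

Primer base counts: A=4, T=2, G=4, C=7 → A+T=6, G+C=11
Perfect-match Tm = 2(6) + 4(11) = 12 + 44 = 56°C
Mismatches (positions where the bases are not complementary): 4 (at positions 5, 7, 12, 15)
Effective Tm = 56 − 4×6 = 56 − 24 = 32°C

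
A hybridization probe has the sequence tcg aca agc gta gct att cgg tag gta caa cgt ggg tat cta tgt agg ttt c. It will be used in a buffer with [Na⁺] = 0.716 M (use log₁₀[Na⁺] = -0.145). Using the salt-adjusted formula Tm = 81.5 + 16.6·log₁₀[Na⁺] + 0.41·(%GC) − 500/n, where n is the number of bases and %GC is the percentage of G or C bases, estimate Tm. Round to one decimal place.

Length n = 52. C=9, G=15, T=16, A=12
G+C = 24, so %GC = 24/52 × 100 = 46.154%
Salt term: 16.6 × (-0.145) = -2.407
GC term: 0.41 × 46.154 = 18.923; length term: −500/52 = −9.615
Tm = 81.5 + (-2.407) + 18.923 − 9.615 = 88.401 → 88.4°C

88.4°C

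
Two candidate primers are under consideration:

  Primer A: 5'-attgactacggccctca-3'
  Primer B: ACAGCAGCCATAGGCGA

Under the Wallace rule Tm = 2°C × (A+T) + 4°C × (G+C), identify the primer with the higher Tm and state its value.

Primer A: A+T=8, G+C=9 → Tm = 2(8)+4(9) = 52°C
Primer B: A+T=7, G+C=10 → Tm = 2(7)+4(10) = 54°C
52°C vs 54°C → primer B is higher.

Primer B, 54°C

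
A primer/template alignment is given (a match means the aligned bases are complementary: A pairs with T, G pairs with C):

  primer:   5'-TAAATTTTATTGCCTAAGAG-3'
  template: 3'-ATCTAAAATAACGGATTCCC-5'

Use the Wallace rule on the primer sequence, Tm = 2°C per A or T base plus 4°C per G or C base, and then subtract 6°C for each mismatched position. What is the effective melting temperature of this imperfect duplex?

Primer base counts: A=7, T=8, G=3, C=2 → A+T=15, G+C=5
Perfect-match Tm = 2(15) + 4(5) = 30 + 20 = 50°C
Mismatches (positions where the bases are not complementary): 2 (at positions 3, 19)
Effective Tm = 50 − 2×6 = 50 − 12 = 38°C

38°C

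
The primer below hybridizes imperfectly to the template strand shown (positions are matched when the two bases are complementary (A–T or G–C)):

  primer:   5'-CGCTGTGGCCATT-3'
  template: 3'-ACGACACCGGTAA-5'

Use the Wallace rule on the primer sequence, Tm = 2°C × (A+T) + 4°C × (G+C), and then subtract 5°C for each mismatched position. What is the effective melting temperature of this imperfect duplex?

37°C

Primer base counts: A=1, T=4, G=4, C=4 → A+T=5, G+C=8
Perfect-match Tm = 2(5) + 4(8) = 10 + 32 = 42°C
Mismatches (positions where the bases are not complementary): 1 (at position 1)
Effective Tm = 42 − 1×5 = 42 − 5 = 37°C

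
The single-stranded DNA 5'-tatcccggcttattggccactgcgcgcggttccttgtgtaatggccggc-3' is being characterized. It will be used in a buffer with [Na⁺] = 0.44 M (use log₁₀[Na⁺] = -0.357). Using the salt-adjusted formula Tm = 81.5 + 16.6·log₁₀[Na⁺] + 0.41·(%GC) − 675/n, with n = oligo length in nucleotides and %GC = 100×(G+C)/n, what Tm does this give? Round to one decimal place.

Length n = 49. Scanning the sequence gives C=15, G=15, A=5, T=14.
G+C = 30, so %GC = 30/49 × 100 = 61.224%
Salt term: 16.6 × (-0.357) = -5.926
GC term: 0.41 × 61.224 = 25.102; length term: −675/49 = −13.776
Tm = 81.5 + (-5.926) + 25.102 − 13.776 = 86.9 → 86.9°C

86.9°C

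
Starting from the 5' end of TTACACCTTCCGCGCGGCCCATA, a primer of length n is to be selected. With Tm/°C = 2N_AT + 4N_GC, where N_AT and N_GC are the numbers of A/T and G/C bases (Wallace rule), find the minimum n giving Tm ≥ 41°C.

First 13 bases: TTACACCTTCCGC → Tm = 40°C (< 41°C)
First 14 bases: TTACACCTTCCGCG → Tm = 44°C (≥ 41°C)
Each additional base adds 2°C (A/T) or 4°C (G/C), so Tm is non-decreasing in n; n = 14 is the first length to reach 41°C.

n = 14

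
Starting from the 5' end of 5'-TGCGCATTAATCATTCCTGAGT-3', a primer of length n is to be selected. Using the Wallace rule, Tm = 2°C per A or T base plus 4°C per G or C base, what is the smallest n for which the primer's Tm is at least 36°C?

n = 13

First 12 bases: TGCGCATTAATC → Tm = 34°C (< 36°C)
First 13 bases: TGCGCATTAATCA → Tm = 36°C (≥ 36°C)
Each additional base adds 2°C (A/T) or 4°C (G/C), so Tm is non-decreasing in n; n = 13 is the first length to reach 36°C.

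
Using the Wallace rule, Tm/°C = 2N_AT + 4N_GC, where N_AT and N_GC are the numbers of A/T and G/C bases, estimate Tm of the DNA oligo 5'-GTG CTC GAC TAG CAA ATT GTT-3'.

Scanning the sequence gives T=7, A=5, C=4, G=5.
AT pairs contribute 12, GC pairs contribute 9.
Tm = 2×12 + 4×9 = 60°C

60°C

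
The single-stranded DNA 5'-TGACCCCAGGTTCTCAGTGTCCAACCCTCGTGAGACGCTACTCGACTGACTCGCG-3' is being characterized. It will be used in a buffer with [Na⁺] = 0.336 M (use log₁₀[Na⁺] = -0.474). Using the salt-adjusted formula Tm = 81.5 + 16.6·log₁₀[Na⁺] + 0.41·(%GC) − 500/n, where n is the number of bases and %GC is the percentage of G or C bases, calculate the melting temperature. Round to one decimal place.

89.1°C

Length n = 55. Scanning the sequence gives T=12, G=13, A=10, C=20.
G+C = 33, so %GC = 33/55 × 100 = 60%
Salt term: 16.6 × (-0.474) = -7.868
GC term: 0.41 × 60 = 24.6; length term: −500/55 = −9.091
Tm = 81.5 + (-7.868) + 24.6 − 9.091 = 89.141 → 89.1°C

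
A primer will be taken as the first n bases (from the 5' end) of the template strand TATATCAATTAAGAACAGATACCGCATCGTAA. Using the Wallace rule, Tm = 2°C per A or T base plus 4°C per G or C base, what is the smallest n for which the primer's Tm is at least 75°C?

First 28 bases: TATATCAATTAAGAACAGATACCGCATC → Tm = 74°C (< 75°C)
First 29 bases: TATATCAATTAAGAACAGATACCGCATCG → Tm = 78°C (≥ 75°C)
Each additional base adds 2°C (A/T) or 4°C (G/C), so Tm is non-decreasing in n; n = 29 is the first length to reach 75°C.

n = 29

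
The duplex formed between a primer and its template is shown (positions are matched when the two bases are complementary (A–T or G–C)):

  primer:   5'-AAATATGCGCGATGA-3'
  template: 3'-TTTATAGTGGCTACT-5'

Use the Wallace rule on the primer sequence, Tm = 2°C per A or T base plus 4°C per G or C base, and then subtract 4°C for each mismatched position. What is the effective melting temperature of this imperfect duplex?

Primer base counts: A=6, T=3, G=4, C=2 → A+T=9, G+C=6
Perfect-match Tm = 2(9) + 4(6) = 18 + 24 = 42°C
Mismatches (positions where the bases are not complementary): 3 (at positions 7, 8, 9)
Effective Tm = 42 − 3×4 = 42 − 12 = 30°C

30°C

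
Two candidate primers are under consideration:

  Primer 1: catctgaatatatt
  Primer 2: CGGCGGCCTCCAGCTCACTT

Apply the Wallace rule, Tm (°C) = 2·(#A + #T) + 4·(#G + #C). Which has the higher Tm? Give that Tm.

Primer 1: A+T=11, G+C=3 → Tm = 2(11)+4(3) = 34°C
Primer 2: A+T=6, G+C=14 → Tm = 2(6)+4(14) = 68°C
34°C vs 68°C → primer 2 is higher.

Primer 2, 68°C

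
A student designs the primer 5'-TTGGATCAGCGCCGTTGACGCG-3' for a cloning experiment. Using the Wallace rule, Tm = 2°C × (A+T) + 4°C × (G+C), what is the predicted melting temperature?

72°C

A=3, C=6, T=5, G=8
AT pairs contribute 8, GC pairs contribute 14.
Tm = 2×8 + 4×14 = 72°C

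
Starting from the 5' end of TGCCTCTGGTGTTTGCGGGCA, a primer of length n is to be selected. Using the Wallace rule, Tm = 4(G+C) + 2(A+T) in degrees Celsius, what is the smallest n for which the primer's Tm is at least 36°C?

n = 11

First 10 bases: TGCCTCTGGT → Tm = 32°C (< 36°C)
First 11 bases: TGCCTCTGGTG → Tm = 36°C (≥ 36°C)
Since every base adds ≥2°C, Tm only increases with n, so the threshold is first crossed at n = 11.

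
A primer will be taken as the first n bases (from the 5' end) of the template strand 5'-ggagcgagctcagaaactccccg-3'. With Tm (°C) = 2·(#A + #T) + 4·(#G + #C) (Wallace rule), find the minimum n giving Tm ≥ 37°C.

n = 11

First 10 bases: GGAGCGAGCT → Tm = 34°C (< 37°C)
First 11 bases: GGAGCGAGCTC → Tm = 38°C (≥ 37°C)
Since every base adds ≥2°C, Tm only increases with n, so the threshold is first crossed at n = 11.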